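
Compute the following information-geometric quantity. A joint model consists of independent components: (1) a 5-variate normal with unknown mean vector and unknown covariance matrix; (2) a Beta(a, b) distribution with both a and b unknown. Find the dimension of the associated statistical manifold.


The dimension of a statistical manifold equals the number of free
(independent) real parameters of the model. For a product of independent
blocks the parameter counts add.
- 5-variate normal: 5 (mean) + 5*6/2 = 15 (symmetric covariance) = 20.
- Beta (a, b): 2.
Total = 20 + 2 = 22.
Dimension = 22

22


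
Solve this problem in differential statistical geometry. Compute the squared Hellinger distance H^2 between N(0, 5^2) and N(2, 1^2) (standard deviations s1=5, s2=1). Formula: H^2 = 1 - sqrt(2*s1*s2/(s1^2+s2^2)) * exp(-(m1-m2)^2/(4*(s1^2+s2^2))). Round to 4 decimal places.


Squared Hellinger distance for Gaussians:
H^2 = 1 - sqrt(2*s1*s2/(s1^2+s2^2)) * exp(-(m1-m2)^2/(4*(s1^2+s2^2))).
s1^2 = 25, s2^2 = 1, s1^2+s2^2 = 26.
sqrt(2*5*1/(26)) = 0.620174.
(m1-m2)^2 = (-2)^2 = 4.
exp(-4/(4*26)) = exp(-0.038462) = 0.962269.
H^2 = 1 - 0.620174*0.962269 = 0.4032

0.4032


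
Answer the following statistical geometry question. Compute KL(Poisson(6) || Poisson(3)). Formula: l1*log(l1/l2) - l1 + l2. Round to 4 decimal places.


KL divergence for Poisson:
KL = l1*log(l1/l2) - l1 + l2.
l1 = 6, l2 = 3.
log(6/3) = 0.693147.
l1*log(l1/l2) = 6 * 0.693147 = 4.158883.
KL = 4.158883 - 6 + 3 = 1.1589

1.1589


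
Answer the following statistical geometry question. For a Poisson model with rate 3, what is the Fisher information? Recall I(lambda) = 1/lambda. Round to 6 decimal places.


Fisher information for Poisson: I(lambda) = 1/lambda.
lambda = 3.
I(lambda) = 1/3 = 0.333333

0.333333


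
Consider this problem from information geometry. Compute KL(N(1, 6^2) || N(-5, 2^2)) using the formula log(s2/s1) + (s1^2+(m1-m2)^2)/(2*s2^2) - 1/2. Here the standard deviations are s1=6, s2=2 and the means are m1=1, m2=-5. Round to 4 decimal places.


KL divergence between normal distributions:
KL = log(s2/s1) + (s1^2 + (m1-m2)^2)/(2*s2^2) - 1/2.
log(2/6) = -1.098612.
(6^2 + (1--5)^2)/(2*2^2) = (36 + 36)/8 = 9.0.
KL = -1.098612 + 9.0 - 0.5 = 7.4014

7.4014


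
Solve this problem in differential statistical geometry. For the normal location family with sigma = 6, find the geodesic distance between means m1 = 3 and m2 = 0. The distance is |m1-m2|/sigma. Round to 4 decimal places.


On the fixed-variance normal subfamily, geodesic distance = |m1-m2|/sigma.
|3 - 0| = 3.
sigma = 6.
d = 3/6 = 0.5000

0.5000


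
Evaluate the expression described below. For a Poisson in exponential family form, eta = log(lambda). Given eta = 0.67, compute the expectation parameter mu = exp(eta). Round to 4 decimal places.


Expectation parameter for Poisson exponential family:
mu = exp(eta).
eta = 0.67.
mu = exp(0.67) = 1.9542

1.9542


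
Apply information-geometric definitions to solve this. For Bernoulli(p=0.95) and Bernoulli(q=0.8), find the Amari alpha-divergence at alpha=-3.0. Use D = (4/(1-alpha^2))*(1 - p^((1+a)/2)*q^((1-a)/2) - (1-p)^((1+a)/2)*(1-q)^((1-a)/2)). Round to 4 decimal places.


Amari alpha-divergence:
D = (4/(1-alpha^2))*(1 - p^((1+a)/2)*q^((1-a)/2) - (1-p)^((1+a)/2)*(1-q)^((1-a)/2)).
alpha = -3.0, p = 0.95, q = 0.8.
e1 = (1+alpha)/2 = -1.0, e2 = (1-alpha)/2 = 2.0.
t1 = p^e1 * q^e2 = 0.95^-1.0 * 0.8^2.0 = 0.673684.
t2 = (1-p)^e1 * (1-q)^e2 = 0.05^-1.0 * 0.2^2.0 = 0.8.
4/(1-alpha^2) = -0.5.
D = -0.5*(1 - 0.673684 - 0.8) = 0.2368

0.2368


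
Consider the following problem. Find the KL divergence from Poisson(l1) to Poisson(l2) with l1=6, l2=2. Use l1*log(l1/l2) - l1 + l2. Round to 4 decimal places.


KL divergence for Poisson:
KL = l1*log(l1/l2) - l1 + l2.
l1 = 6, l2 = 2.
log(6/2) = 1.098612.
l1*log(l1/l2) = 6 * 1.098612 = 6.591674.
KL = 6.591674 - 6 + 2 = 2.5917

2.5917


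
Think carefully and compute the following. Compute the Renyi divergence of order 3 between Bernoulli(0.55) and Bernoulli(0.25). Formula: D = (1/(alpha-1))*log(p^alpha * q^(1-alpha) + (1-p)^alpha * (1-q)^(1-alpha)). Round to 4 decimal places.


Renyi divergence of order alpha between Bernoulli distributions:
D = (1/(alpha-1))*log(p^alpha * q^(1-alpha) + (1-p)^alpha * (1-q)^(1-alpha)).
alpha = 3, p = 0.55, q = 0.25.
p^alpha * q^(1-alpha) = 0.55^3 * 0.25^-2 = 2.662.
(1-p)^alpha * (1-q)^(1-alpha) = 0.45^3 * 0.75^-2 = 0.162.
sum = 2.662 + 0.162 = 2.824.
D = (1/2)*log(2.824) = 0.5191

0.5191


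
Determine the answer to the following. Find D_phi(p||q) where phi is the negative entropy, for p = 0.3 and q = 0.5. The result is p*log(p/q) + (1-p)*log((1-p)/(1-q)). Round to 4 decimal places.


Bregman divergence with negative entropy generator:
D = p*log(p/q) + (1-p)*log((1-p)/(1-q)).
p = 0.3, q = 0.5.
p*log(p/q) = 0.3*log(0.3/0.5) = -0.153248.
(1-p)*log((1-p)/(1-q)) = 0.7*log(0.7/0.5) = 0.235531.
D = -0.153248 + 0.235531 = 0.0823

0.0823


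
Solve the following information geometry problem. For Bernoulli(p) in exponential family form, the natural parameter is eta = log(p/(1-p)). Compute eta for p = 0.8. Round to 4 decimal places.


Natural parameter for Bernoulli: eta = log(p/(1-p)).
p = 0.8, 1-p = 0.2.
p/(1-p) = 4.0.
eta = log(4.0) = 1.3863

1.3863


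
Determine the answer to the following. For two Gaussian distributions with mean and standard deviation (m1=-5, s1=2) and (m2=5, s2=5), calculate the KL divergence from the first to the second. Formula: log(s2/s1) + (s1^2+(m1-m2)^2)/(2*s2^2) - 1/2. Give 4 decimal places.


KL divergence between normal distributions:
KL = log(s2/s1) + (s1^2 + (m1-m2)^2)/(2*s2^2) - 1/2.
log(5/2) = 0.916291.
(2^2 + (-5-5)^2)/(2*5^2) = (4 + 100)/50 = 2.08.
KL = 0.916291 + 2.08 - 0.5 = 2.4963

2.4963


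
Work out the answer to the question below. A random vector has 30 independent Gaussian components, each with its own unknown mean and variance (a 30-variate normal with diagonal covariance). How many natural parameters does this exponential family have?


Exponential family dimension calculation:
Each univariate normal has two natural parameters (mu/sigma^2 and -1/(2 sigma^2)).
With 30 independent components, dim = 2 * 30 = 60.

60


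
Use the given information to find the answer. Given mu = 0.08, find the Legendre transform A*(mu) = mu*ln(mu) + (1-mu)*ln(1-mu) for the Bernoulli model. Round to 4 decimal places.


Legendre transform for Bernoulli:
A*(mu) = mu*log(mu) + (1-mu)*log(1-mu).
mu = 0.08, 1-mu = 0.92.
mu*log(mu) = 0.08*log(0.08) = -0.202058.
(1-mu)*log(1-mu) = 0.92*log(0.92) = -0.076711.
A* = -0.202058 + -0.076711 = -0.2788

-0.2788


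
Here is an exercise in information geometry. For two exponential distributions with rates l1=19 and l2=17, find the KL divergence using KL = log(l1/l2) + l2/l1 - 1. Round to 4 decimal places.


KL divergence for exponential family:
KL = log(l1/l2) + l2/l1 - 1.
log(19/17) = 0.111226.
17/19 = 0.894737.
KL = 0.111226 + 0.894737 - 1 = 0.0060

0.0060


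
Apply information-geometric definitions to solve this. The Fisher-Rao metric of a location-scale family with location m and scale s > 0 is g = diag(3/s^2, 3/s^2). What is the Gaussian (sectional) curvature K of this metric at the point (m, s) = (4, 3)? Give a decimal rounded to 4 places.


The metric has the form g = (A dm^2 + B ds^2)/s^2 with A = 3, B = 3.
Substitute u = sqrt(A/B)*m: g = B*(du^2 + ds^2)/s^2, i.e. B times the
Poincare upper half-plane metric, which has constant Gaussian curvature -1.
Scaling a 2D metric by a constant c divides the Gaussian curvature by c,
so K = -1/B = -1/(3) = -0.3333 everywhere (the point (m, s) = (4, 3) is irrelevant:
the curvature is constant).
The requested Gaussian curvature is K = -0.3333.

-0.3333


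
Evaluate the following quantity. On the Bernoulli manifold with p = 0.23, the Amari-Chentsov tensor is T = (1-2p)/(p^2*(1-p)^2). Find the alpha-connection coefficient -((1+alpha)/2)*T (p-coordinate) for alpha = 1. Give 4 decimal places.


Skewness (Amari-Chentsov) tensor: T = (1-2p)/(p^2*(1-p)^2).
p = 0.23, 1-2p = 0.54, p^2 = 0.0529, (1-p)^2 = 0.5929.
T = 0.54/(0.0529 * 0.5929) = 17.216967.
In the p-coordinate, Gamma^(alpha) = Gamma^(0) - (alpha/2)*T with Gamma^(0) = (1/2)*g'(p) = -T/2,
so Gamma^(alpha) = -((1+alpha)/2)*T.
alpha = 1, -(1+alpha)/2 = -1.0.
Gamma = -1.0 * 17.216967 = -17.2170

-17.2170


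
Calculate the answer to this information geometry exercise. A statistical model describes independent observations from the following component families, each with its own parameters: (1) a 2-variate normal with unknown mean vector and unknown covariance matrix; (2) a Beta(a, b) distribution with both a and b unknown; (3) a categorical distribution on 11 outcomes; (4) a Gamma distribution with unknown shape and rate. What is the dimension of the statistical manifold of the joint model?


The dimension of a statistical manifold equals the number of free
(independent) real parameters of the model. For a product of independent
blocks the parameter counts add.
- 2-variate normal: 2 (mean) + 2*3/2 = 3 (symmetric covariance) = 5.
- Beta (a, b): 2.
- categorical on 11 outcomes (probabilities sum to 1): 11-1 = 10.
- Gamma (shape, rate): 2.
Total = 5 + 2 + 10 + 2 = 19.
Dimension = 19

19


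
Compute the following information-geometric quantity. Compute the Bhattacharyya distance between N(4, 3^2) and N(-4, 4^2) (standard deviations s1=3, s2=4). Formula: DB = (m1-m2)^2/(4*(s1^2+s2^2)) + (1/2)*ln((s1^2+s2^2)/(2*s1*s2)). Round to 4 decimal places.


Bhattacharyya distance between two Gaussians:
DB = (m1-m2)^2/(4*(s1^2+s2^2)) + (1/2)*ln((s1^2+s2^2)/(2*s1*s2)).
(m1-m2)^2 = (8)^2 = 64.
s1^2+s2^2 = 9 + 16 = 25.
term1 = 64/100 = 0.64.
term2 = 0.5*ln(25/24.0) = 0.020411.
DB = 0.64 + 0.020411 = 0.6604

0.6604


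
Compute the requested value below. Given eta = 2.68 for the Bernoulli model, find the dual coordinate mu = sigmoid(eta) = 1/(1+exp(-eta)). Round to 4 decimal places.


Dual coordinate (expectation parameter) for Bernoulli:
mu = 1/(1+exp(-eta)).
eta = 2.68.
exp(-eta) = exp(-2.68) = 0.068563.
mu = 1/(1+0.068563) = 0.9358

0.9358


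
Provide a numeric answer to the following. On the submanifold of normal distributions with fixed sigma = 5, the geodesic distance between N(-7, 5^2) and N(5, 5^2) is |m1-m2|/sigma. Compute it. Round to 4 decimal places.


On the fixed-variance normal subfamily, geodesic distance = |m1-m2|/sigma.
|-7 - 5| = 12.
sigma = 5.
d = 12/5 = 2.4000

2.4000


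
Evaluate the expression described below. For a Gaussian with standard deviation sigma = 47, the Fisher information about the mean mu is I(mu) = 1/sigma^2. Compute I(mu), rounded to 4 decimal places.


The Fisher information for the mean of a normal distribution is I(mu) = 1/sigma^2.
sigma = 47, so sigma^2 = 2209.
I(mu) = 1/2209 = 0.0005

0.0005


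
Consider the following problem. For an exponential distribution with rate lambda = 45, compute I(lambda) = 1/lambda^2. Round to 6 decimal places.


Fisher information for exponential: I(lambda) = 1/lambda^2.
lambda = 45, lambda^2 = 2025.
I = 1/2025 = 0.000494

0.000494


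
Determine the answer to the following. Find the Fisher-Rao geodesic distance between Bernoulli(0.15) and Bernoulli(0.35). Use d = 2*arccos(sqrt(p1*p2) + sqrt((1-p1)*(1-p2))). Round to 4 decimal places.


Geodesic distance on Bernoulli manifold:
d(p1,p2) = 2*arccos(sqrt(p1*p2) + sqrt((1-p1)*(1-p2))).
sqrt(p1*p2) = sqrt(0.15*0.35) = 0.229129.
sqrt((1-p1)*(1-p2)) = sqrt(0.85*0.65) = 0.743303.
arg = 0.229129 + 0.743303 = 0.972432.
d = 2*arccos(0.972432) = 0.4707

0.4707


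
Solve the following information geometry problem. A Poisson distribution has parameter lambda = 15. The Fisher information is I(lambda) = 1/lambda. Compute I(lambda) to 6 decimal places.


Fisher information for Poisson: I(lambda) = 1/lambda.
lambda = 15.
I(lambda) = 1/15 = 0.066667

0.066667


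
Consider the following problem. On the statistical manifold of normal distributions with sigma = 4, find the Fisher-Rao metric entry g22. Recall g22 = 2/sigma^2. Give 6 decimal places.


For the 2-parameter normal family, the Fisher metric has:
  g11 = 1/sigma^2, g22 = 2/sigma^2.
sigma = 4, sigma^2 = 16.
g22 = 0.125000

0.125000


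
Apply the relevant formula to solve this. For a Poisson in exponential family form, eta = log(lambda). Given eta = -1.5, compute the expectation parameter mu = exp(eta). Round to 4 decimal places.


Expectation parameter for Poisson exponential family:
mu = exp(eta).
eta = -1.5.
mu = exp(-1.5) = 0.2231

0.2231


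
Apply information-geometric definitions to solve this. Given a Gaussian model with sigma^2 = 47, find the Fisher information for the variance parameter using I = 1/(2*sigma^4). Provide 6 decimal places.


Fisher information for variance: I(sigma^2) = 1/(2*sigma^4).
sigma^2 = 47, so sigma^4 = 2209.
I = 1/(2*2209) = 1/4418 = 0.000226

0.000226


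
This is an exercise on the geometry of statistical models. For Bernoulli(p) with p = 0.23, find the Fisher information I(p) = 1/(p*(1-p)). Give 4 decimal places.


For Bernoulli(p), Fisher information is I(p) = 1/(p*(1-p)).
p = 0.23, 1-p = 0.77.
p*(1-p) = 0.1771.
I(p) = 1/0.1771 = 5.6465

5.6465


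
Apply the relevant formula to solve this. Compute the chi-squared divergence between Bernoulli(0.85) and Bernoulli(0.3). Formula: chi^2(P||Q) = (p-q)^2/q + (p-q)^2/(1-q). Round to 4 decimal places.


Chi-squared divergence between Bernoulli distributions:
chi^2 = (p-q)^2/q + (p-q)^2/(1-q).
p = 0.85, q = 0.3, p-q = 0.55.
(p-q)^2 = 0.3025.
term1 = 0.3025/0.3 = 1.008333.
term2 = 0.3025/0.7 = 0.432143.
chi^2 = 1.008333 + 0.432143 = 1.4405

1.4405


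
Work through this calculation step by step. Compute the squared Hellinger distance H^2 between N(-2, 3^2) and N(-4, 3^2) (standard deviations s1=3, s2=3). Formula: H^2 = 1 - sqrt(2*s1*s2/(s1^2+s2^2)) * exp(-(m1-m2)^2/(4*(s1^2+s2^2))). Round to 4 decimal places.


Squared Hellinger distance for Gaussians:
H^2 = 1 - sqrt(2*s1*s2/(s1^2+s2^2)) * exp(-(m1-m2)^2/(4*(s1^2+s2^2))).
s1^2 = 9, s2^2 = 9, s1^2+s2^2 = 18.
sqrt(2*3*3/(18)) = 1.0.
(m1-m2)^2 = (2)^2 = 4.
exp(-4/(4*18)) = exp(-0.055556) = 0.945959.
H^2 = 1 - 1.0*0.945959 = 0.0540

0.0540


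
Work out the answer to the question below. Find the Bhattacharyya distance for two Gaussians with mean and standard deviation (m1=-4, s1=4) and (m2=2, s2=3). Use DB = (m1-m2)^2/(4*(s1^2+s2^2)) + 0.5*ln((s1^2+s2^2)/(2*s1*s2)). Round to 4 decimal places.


Bhattacharyya distance between two Gaussians:
DB = (m1-m2)^2/(4*(s1^2+s2^2)) + (1/2)*ln((s1^2+s2^2)/(2*s1*s2)).
(m1-m2)^2 = (-6)^2 = 36.
s1^2+s2^2 = 16 + 9 = 25.
term1 = 36/100 = 0.36.
term2 = 0.5*ln(25/24.0) = 0.020411.
DB = 0.36 + 0.020411 = 0.3804

0.3804


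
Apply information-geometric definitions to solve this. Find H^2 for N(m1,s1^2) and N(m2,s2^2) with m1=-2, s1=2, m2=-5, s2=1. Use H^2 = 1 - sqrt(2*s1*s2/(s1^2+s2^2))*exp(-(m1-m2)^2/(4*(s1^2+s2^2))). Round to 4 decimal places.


Squared Hellinger distance for Gaussians:
H^2 = 1 - sqrt(2*s1*s2/(s1^2+s2^2)) * exp(-(m1-m2)^2/(4*(s1^2+s2^2))).
s1^2 = 4, s2^2 = 1, s1^2+s2^2 = 5.
sqrt(2*2*1/(5)) = 0.894427.
(m1-m2)^2 = (3)^2 = 9.
exp(-9/(4*5)) = exp(-0.45) = 0.637628.
H^2 = 1 - 0.894427*0.637628 = 0.4297

0.4297


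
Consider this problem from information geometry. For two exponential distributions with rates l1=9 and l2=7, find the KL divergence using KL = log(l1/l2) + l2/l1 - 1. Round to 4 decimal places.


KL divergence for exponential family:
KL = log(l1/l2) + l2/l1 - 1.
log(9/7) = 0.251314.
7/9 = 0.777778.
KL = 0.251314 + 0.777778 - 1 = 0.0291

0.0291


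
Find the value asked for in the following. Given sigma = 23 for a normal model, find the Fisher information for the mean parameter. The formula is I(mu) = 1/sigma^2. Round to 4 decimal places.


The Fisher information for the mean of a normal distribution is I(mu) = 1/sigma^2.
sigma = 23, so sigma^2 = 529.
I(mu) = 1/529 = 0.0019

0.0019


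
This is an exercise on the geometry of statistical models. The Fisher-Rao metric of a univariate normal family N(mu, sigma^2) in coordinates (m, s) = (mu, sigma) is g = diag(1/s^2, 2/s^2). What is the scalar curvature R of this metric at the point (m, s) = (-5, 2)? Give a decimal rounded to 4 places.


The metric has the form g = (A dm^2 + B ds^2)/s^2 with A = 1, B = 2.
Substitute u = sqrt(A/B)*m: g = B*(du^2 + ds^2)/s^2, i.e. B times the
Poincare upper half-plane metric, which has constant Gaussian curvature -1.
Scaling a 2D metric by a constant c divides the Gaussian curvature by c,
so K = -1/B = -1/(2) = -0.5000 everywhere (the point (m, s) = (-5, 2) is irrelevant:
the curvature is constant).
Scalar curvature in dimension 2: R = 2K = -2/(2) = -1.0000.

-1.0000


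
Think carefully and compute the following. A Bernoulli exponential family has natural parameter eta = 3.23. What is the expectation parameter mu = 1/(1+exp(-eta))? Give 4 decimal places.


Dual coordinate (expectation parameter) for Bernoulli:
mu = 1/(1+exp(-eta)).
eta = 3.23.
exp(-eta) = exp(-3.23) = 0.039557.
mu = 1/(1+0.039557) = 0.9619

0.9619


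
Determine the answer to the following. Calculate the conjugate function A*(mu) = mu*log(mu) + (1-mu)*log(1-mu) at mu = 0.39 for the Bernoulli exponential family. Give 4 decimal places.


Legendre transform for Bernoulli:
A*(mu) = mu*log(mu) + (1-mu)*log(1-mu).
mu = 0.39, 1-mu = 0.61.
mu*log(mu) = 0.39*log(0.39) = -0.367227.
(1-mu)*log(1-mu) = 0.61*log(0.61) = -0.301521.
A* = -0.367227 + -0.301521 = -0.6687

-0.6687


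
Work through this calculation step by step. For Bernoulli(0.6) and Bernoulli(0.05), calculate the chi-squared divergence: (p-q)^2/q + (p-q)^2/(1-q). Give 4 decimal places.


Chi-squared divergence between Bernoulli distributions:
chi^2 = (p-q)^2/q + (p-q)^2/(1-q).
p = 0.6, q = 0.05, p-q = 0.55.
(p-q)^2 = 0.3025.
term1 = 0.3025/0.05 = 6.05.
term2 = 0.3025/0.95 = 0.318421.
chi^2 = 6.05 + 0.318421 = 6.3684

6.3684


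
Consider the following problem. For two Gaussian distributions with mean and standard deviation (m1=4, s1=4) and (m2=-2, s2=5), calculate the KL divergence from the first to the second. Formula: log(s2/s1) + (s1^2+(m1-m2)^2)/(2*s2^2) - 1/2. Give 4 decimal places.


KL divergence between normal distributions:
KL = log(s2/s1) + (s1^2 + (m1-m2)^2)/(2*s2^2) - 1/2.
log(5/4) = 0.223144.
(4^2 + (4--2)^2)/(2*5^2) = (16 + 36)/50 = 1.04.
KL = 0.223144 + 1.04 - 0.5 = 0.7631

0.7631


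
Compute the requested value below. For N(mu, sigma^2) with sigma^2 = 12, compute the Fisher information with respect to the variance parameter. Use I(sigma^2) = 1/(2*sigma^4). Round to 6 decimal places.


Fisher information for variance: I(sigma^2) = 1/(2*sigma^4).
sigma^2 = 12, so sigma^4 = 144.
I = 1/(2*144) = 1/288 = 0.003472

0.003472


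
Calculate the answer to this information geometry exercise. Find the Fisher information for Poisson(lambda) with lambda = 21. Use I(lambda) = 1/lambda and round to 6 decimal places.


Fisher information for Poisson: I(lambda) = 1/lambda.
lambda = 21.
I(lambda) = 1/21 = 0.047619

0.047619


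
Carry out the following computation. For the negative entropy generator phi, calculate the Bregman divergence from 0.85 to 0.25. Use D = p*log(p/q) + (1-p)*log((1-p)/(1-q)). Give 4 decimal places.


Bregman divergence with negative entropy generator:
D = p*log(p/q) + (1-p)*log((1-p)/(1-q)).
p = 0.85, q = 0.25.
p*log(p/q) = 0.85*log(0.85/0.25) = 1.040209.
(1-p)*log((1-p)/(1-q)) = 0.15*log(0.15/0.75) = -0.241416.
D = 1.040209 + -0.241416 = 0.7988

0.7988


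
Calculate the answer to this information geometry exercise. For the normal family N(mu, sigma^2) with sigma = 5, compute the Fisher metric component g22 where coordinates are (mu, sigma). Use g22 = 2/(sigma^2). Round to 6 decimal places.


For the 2-parameter normal family, the Fisher metric has:
  g11 = 1/sigma^2, g22 = 2/sigma^2.
sigma = 5, sigma^2 = 25.
g22 = 0.080000

0.080000


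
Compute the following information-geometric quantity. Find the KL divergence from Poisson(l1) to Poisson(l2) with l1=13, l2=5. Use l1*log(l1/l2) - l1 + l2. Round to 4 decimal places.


KL divergence for Poisson:
KL = l1*log(l1/l2) - l1 + l2.
l1 = 13, l2 = 5.
log(13/5) = 0.955511.
l1*log(l1/l2) = 13 * 0.955511 = 12.421649.
KL = 12.421649 - 13 + 5 = 4.4216

4.4216


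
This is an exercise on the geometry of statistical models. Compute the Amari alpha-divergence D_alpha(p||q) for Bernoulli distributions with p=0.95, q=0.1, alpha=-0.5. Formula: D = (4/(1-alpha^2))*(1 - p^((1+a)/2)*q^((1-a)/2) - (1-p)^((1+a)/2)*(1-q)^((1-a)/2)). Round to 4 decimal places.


Amari alpha-divergence:
D = (4/(1-alpha^2))*(1 - p^((1+a)/2)*q^((1-a)/2) - (1-p)^((1+a)/2)*(1-q)^((1-a)/2)).
alpha = -0.5, p = 0.95, q = 0.1.
e1 = (1+alpha)/2 = 0.25, e2 = (1-alpha)/2 = 0.75.
t1 = p^e1 * q^e2 = 0.95^0.25 * 0.1^0.75 = 0.175562.
t2 = (1-p)^e1 * (1-q)^e2 = 0.05^0.25 * 0.9^0.75 = 0.436943.
4/(1-alpha^2) = 5.333333.
D = 5.333333*(1 - 0.175562 - 0.436943) = 2.0666

2.0666


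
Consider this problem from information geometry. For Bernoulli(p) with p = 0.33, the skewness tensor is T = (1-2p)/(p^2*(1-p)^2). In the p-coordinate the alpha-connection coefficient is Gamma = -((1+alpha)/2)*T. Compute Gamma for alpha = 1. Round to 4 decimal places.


Skewness (Amari-Chentsov) tensor: T = (1-2p)/(p^2*(1-p)^2).
p = 0.33, 1-2p = 0.34, p^2 = 0.1089, (1-p)^2 = 0.4489.
T = 0.34/(0.1089 * 0.4489) = 6.955069.
In the p-coordinate, Gamma^(alpha) = Gamma^(0) - (alpha/2)*T with Gamma^(0) = (1/2)*g'(p) = -T/2,
so Gamma^(alpha) = -((1+alpha)/2)*T.
alpha = 1, -(1+alpha)/2 = -1.0.
Gamma = -1.0 * 6.955069 = -6.9551

-6.9551


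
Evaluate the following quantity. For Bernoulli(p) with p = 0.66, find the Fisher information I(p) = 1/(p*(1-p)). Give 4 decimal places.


For Bernoulli(p), Fisher information is I(p) = 1/(p*(1-p)).
p = 0.66, 1-p = 0.34.
p*(1-p) = 0.2244.
I(p) = 1/0.2244 = 4.4563

4.4563


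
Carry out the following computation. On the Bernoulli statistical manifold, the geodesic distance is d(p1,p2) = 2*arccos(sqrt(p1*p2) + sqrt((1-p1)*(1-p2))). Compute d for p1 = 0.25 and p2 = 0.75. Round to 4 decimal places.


Geodesic distance on Bernoulli manifold:
d(p1,p2) = 2*arccos(sqrt(p1*p2) + sqrt((1-p1)*(1-p2))).
sqrt(p1*p2) = sqrt(0.25*0.75) = 0.433013.
sqrt((1-p1)*(1-p2)) = sqrt(0.75*0.25) = 0.433013.
arg = 0.433013 + 0.433013 = 0.866025.
d = 2*arccos(0.866025) = 1.0472

1.0472


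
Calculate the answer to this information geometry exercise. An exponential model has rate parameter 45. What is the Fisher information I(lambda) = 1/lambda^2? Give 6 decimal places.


Fisher information for exponential: I(lambda) = 1/lambda^2.
lambda = 45, lambda^2 = 2025.
I = 1/2025 = 0.000494

0.000494


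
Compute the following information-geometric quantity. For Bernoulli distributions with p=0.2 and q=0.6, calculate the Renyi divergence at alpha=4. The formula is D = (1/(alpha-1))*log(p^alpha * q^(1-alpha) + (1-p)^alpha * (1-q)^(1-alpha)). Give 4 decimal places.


Renyi divergence of order alpha between Bernoulli distributions:
D = (1/(alpha-1))*log(p^alpha * q^(1-alpha) + (1-p)^alpha * (1-q)^(1-alpha)).
alpha = 4, p = 0.2, q = 0.6.
p^alpha * q^(1-alpha) = 0.2^4 * 0.6^-3 = 0.007407.
(1-p)^alpha * (1-q)^(1-alpha) = 0.8^4 * 0.4^-3 = 6.4.
sum = 0.007407 + 6.4 = 6.407407.
D = (1/3)*log(6.407407) = 0.6192

0.6192


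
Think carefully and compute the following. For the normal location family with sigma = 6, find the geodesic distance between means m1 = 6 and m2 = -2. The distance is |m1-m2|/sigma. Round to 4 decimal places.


On the fixed-variance normal subfamily, geodesic distance = |m1-m2|/sigma.
|6 - -2| = 8.
sigma = 6.
d = 8/6 = 1.3333

1.3333


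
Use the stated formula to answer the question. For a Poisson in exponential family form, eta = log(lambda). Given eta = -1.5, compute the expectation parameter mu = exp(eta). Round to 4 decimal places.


Expectation parameter for Poisson exponential family:
mu = exp(eta).
eta = -1.5.
mu = exp(-1.5) = 0.2231

0.2231


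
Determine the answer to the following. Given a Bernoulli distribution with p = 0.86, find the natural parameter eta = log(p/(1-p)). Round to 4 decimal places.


Natural parameter for Bernoulli: eta = log(p/(1-p)).
p = 0.86, 1-p = 0.14.
p/(1-p) = 6.142857.
eta = log(6.142857) = 1.8153

1.8153


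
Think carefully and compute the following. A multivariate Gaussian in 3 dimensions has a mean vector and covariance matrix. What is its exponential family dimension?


Exponential family dimension calculation:
For 3-dim MVN: mean has 3 params, covariance has 3*4/2 = 6 unique entries.
Total dim = 3 + 6 = 9.

9


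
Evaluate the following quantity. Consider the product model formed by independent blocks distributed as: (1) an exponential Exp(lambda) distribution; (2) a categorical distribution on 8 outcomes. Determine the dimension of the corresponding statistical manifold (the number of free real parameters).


The dimension of a statistical manifold equals the number of free
(independent) real parameters of the model. For a product of independent
blocks the parameter counts add.
- exponential (lambda): 1.
- categorical on 8 outcomes (probabilities sum to 1): 8-1 = 7.
Total = 1 + 7 = 8.
Dimension = 8

8


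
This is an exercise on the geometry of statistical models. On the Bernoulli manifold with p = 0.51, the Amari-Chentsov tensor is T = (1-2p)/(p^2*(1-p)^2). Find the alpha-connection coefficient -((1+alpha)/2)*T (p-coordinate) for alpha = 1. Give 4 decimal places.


Skewness (Amari-Chentsov) tensor: T = (1-2p)/(p^2*(1-p)^2).
p = 0.51, 1-2p = -0.02, p^2 = 0.2601, (1-p)^2 = 0.2401.
T = -0.02/(0.2601 * 0.2401) = -0.320256.
In the p-coordinate, Gamma^(alpha) = Gamma^(0) - (alpha/2)*T with Gamma^(0) = (1/2)*g'(p) = -T/2,
so Gamma^(alpha) = -((1+alpha)/2)*T.
alpha = 1, -(1+alpha)/2 = -1.0.
Gamma = -1.0 * -0.320256 = 0.3203

0.3203


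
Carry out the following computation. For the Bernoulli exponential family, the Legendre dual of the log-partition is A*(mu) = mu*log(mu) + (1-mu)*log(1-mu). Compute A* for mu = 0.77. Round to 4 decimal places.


Legendre transform for Bernoulli:
A*(mu) = mu*log(mu) + (1-mu)*log(1-mu).
mu = 0.77, 1-mu = 0.23.
mu*log(mu) = 0.77*log(0.77) = -0.201251.
(1-mu)*log(1-mu) = 0.23*log(0.23) = -0.338025.
A* = -0.201251 + -0.338025 = -0.5393

-0.5393


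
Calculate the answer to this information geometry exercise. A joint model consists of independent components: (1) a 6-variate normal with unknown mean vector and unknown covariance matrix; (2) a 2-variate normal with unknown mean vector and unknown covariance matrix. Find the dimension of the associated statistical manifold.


The dimension of a statistical manifold equals the number of free
(independent) real parameters of the model. For a product of independent
blocks the parameter counts add.
- 6-variate normal: 6 (mean) + 6*7/2 = 21 (symmetric covariance) = 27.
- 2-variate normal: 2 (mean) + 2*3/2 = 3 (symmetric covariance) = 5.
Total = 27 + 5 = 32.
Dimension = 32

32


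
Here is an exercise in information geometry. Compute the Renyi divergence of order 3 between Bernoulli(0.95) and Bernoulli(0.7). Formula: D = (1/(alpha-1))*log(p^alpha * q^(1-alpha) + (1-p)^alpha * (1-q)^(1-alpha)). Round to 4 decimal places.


Renyi divergence of order alpha between Bernoulli distributions:
D = (1/(alpha-1))*log(p^alpha * q^(1-alpha) + (1-p)^alpha * (1-q)^(1-alpha)).
alpha = 3, p = 0.95, q = 0.7.
p^alpha * q^(1-alpha) = 0.95^3 * 0.7^-2 = 1.749745.
(1-p)^alpha * (1-q)^(1-alpha) = 0.05^3 * 0.3^-2 = 0.001389.
sum = 1.749745 + 0.001389 = 1.751134.
D = (1/2)*log(1.751134) = 0.2801

0.2801


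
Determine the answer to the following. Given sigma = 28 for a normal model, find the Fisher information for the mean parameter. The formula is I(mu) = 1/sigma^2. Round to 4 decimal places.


The Fisher information for the mean of a normal distribution is I(mu) = 1/sigma^2.
sigma = 28, so sigma^2 = 784.
I(mu) = 1/784 = 0.0013

0.0013


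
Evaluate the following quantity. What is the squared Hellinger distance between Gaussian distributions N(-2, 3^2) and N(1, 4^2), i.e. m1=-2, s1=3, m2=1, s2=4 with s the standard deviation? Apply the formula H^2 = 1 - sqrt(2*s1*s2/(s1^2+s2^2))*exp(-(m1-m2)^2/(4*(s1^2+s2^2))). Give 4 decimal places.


Squared Hellinger distance for Gaussians:
H^2 = 1 - sqrt(2*s1*s2/(s1^2+s2^2)) * exp(-(m1-m2)^2/(4*(s1^2+s2^2))).
s1^2 = 9, s2^2 = 16, s1^2+s2^2 = 25.
sqrt(2*3*4/(25)) = 0.979796.
(m1-m2)^2 = (-3)^2 = 9.
exp(-9/(4*25)) = exp(-0.09) = 0.913931.
H^2 = 1 - 0.979796*0.913931 = 0.1045

0.1045


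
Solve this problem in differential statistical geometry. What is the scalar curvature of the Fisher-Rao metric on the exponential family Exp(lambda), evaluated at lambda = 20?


This family has a single free parameter, so its statistical manifold
is 1-dimensional. The Riemann curvature tensor of any 1-dimensional
Riemannian manifold vanishes identically, so R = 0.

0


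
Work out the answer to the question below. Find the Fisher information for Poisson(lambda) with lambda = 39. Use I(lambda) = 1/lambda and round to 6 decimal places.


Fisher information for Poisson: I(lambda) = 1/lambda.
lambda = 39.
I(lambda) = 1/39 = 0.025641

0.025641


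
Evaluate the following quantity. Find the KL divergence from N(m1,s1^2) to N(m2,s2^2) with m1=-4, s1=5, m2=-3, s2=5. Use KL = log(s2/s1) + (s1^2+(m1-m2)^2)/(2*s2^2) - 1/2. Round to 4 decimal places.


KL divergence between normal distributions:
KL = log(s2/s1) + (s1^2 + (m1-m2)^2)/(2*s2^2) - 1/2.
log(5/5) = 0.0.
(5^2 + (-4--3)^2)/(2*5^2) = (25 + 1)/50 = 0.52.
KL = 0.0 + 0.52 - 0.5 = 0.0200

0.0200


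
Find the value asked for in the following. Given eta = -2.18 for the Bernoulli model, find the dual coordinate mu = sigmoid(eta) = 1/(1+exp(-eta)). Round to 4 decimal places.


Dual coordinate (expectation parameter) for Bernoulli:
mu = 1/(1+exp(-eta)).
eta = -2.18.
exp(-eta) = exp(2.18) = 8.846306.
mu = 1/(1+8.846306) = 0.1016

0.1016


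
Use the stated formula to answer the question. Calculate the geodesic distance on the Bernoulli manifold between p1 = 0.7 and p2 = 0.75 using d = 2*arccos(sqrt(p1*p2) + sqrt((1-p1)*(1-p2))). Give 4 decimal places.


Geodesic distance on Bernoulli manifold:
d(p1,p2) = 2*arccos(sqrt(p1*p2) + sqrt((1-p1)*(1-p2))).
sqrt(p1*p2) = sqrt(0.7*0.75) = 0.724569.
sqrt((1-p1)*(1-p2)) = sqrt(0.3*0.25) = 0.273861.
arg = 0.724569 + 0.273861 = 0.99843.
d = 2*arccos(0.99843) = 0.1121

0.1121


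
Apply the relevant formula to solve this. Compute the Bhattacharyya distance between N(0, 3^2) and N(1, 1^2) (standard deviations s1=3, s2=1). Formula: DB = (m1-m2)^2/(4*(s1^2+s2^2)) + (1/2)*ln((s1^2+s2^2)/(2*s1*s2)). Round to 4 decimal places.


Bhattacharyya distance between two Gaussians:
DB = (m1-m2)^2/(4*(s1^2+s2^2)) + (1/2)*ln((s1^2+s2^2)/(2*s1*s2)).
(m1-m2)^2 = (-1)^2 = 1.
s1^2+s2^2 = 9 + 1 = 10.
term1 = 1/40 = 0.025.
term2 = 0.5*ln(10/6.0) = 0.255413.
DB = 0.025 + 0.255413 = 0.2804

0.2804


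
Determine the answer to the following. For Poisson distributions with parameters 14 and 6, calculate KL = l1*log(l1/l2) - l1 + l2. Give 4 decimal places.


KL divergence for Poisson:
KL = l1*log(l1/l2) - l1 + l2.
l1 = 14, l2 = 6.
log(14/6) = 0.847298.
l1*log(l1/l2) = 14 * 0.847298 = 11.86217.
KL = 11.86217 - 14 + 6 = 3.8622

3.8622


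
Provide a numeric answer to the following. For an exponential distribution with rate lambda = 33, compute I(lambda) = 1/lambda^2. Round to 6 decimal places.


Fisher information for exponential: I(lambda) = 1/lambda^2.
lambda = 33, lambda^2 = 1089.
I = 1/1089 = 0.000918

0.000918


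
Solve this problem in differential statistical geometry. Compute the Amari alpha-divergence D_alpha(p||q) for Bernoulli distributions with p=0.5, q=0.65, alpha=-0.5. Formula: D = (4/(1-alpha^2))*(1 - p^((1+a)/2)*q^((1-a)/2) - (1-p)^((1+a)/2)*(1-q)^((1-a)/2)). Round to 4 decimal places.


Amari alpha-divergence:
D = (4/(1-alpha^2))*(1 - p^((1+a)/2)*q^((1-a)/2) - (1-p)^((1+a)/2)*(1-q)^((1-a)/2)).
alpha = -0.5, p = 0.5, q = 0.65.
e1 = (1+alpha)/2 = 0.25, e2 = (1-alpha)/2 = 0.75.
t1 = p^e1 * q^e2 = 0.5^0.25 * 0.65^0.75 = 0.608734.
t2 = (1-p)^e1 * (1-q)^e2 = 0.5^0.25 * 0.35^0.75 = 0.382643.
4/(1-alpha^2) = 5.333333.
D = 5.333333*(1 - 0.608734 - 0.382643) = 0.0460

0.0460


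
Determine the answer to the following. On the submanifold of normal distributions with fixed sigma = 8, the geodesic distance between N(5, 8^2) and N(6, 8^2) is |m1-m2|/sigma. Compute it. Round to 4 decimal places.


On the fixed-variance normal subfamily, geodesic distance = |m1-m2|/sigma.
|5 - 6| = 1.
sigma = 8.
d = 1/8 = 0.1250

0.1250


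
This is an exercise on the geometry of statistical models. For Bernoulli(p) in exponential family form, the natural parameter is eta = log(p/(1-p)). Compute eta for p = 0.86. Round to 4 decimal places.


Natural parameter for Bernoulli: eta = log(p/(1-p)).
p = 0.86, 1-p = 0.14.
p/(1-p) = 6.142857.
eta = log(6.142857) = 1.8153

1.8153


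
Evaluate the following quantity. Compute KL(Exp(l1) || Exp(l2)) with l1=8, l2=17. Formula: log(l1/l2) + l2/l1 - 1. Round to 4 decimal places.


KL divergence for exponential family:
KL = log(l1/l2) + l2/l1 - 1.
log(8/17) = -0.753772.
17/8 = 2.125.
KL = -0.753772 + 2.125 - 1 = 0.3712

0.3712


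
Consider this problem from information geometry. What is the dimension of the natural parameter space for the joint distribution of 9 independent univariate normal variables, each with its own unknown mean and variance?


Exponential family dimension calculation:
Each univariate normal has two natural parameters (mu/sigma^2 and -1/(2 sigma^2)).
With 9 independent components, dim = 2 * 9 = 18.

18


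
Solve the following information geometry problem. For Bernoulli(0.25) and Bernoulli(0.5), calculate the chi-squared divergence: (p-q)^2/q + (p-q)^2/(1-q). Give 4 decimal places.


Chi-squared divergence between Bernoulli distributions:
chi^2 = (p-q)^2/q + (p-q)^2/(1-q).
p = 0.25, q = 0.5, p-q = -0.25.
(p-q)^2 = 0.0625.
term1 = 0.0625/0.5 = 0.125.
term2 = 0.0625/0.5 = 0.125.
chi^2 = 0.125 + 0.125 = 0.2500

0.2500


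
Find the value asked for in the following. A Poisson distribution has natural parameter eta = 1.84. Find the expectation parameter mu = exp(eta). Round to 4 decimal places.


Expectation parameter for Poisson exponential family:
mu = exp(eta).
eta = 1.84.
mu = exp(1.84) = 6.2965

6.2965


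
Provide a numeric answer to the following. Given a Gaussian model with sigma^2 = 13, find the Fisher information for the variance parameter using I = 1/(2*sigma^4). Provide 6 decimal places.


Fisher information for variance: I(sigma^2) = 1/(2*sigma^4).
sigma^2 = 13, so sigma^4 = 169.
I = 1/(2*169) = 1/338 = 0.002959

0.002959


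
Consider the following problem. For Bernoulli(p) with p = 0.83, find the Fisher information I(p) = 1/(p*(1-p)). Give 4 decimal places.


For Bernoulli(p), Fisher information is I(p) = 1/(p*(1-p)).
p = 0.83, 1-p = 0.17.
p*(1-p) = 0.1411.
I(p) = 1/0.1411 = 7.0872

7.0872


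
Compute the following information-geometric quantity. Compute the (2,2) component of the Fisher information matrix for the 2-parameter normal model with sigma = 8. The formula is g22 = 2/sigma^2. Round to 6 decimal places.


For the 2-parameter normal family, the Fisher metric has:
  g11 = 1/sigma^2, g22 = 2/sigma^2.
sigma = 8, sigma^2 = 64.
g22 = 0.031250

0.031250


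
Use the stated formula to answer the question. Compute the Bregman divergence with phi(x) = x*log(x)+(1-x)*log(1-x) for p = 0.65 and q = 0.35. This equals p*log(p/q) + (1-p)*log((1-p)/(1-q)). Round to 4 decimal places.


Bregman divergence with negative entropy generator:
D = p*log(p/q) + (1-p)*log((1-p)/(1-q)).
p = 0.65, q = 0.35.
p*log(p/q) = 0.65*log(0.65/0.35) = 0.402375.
(1-p)*log((1-p)/(1-q)) = 0.35*log(0.35/0.65) = -0.216664.
D = 0.402375 + -0.216664 = 0.1857

0.1857


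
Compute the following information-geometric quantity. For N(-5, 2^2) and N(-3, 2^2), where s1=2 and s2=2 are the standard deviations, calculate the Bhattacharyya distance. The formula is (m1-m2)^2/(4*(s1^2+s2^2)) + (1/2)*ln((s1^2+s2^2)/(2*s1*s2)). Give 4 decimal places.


Bhattacharyya distance between two Gaussians:
DB = (m1-m2)^2/(4*(s1^2+s2^2)) + (1/2)*ln((s1^2+s2^2)/(2*s1*s2)).
(m1-m2)^2 = (-2)^2 = 4.
s1^2+s2^2 = 4 + 4 = 8.
term1 = 4/32 = 0.125.
term2 = 0.5*ln(8/8.0) = 0.0.
DB = 0.125 + 0.0 = 0.1250

0.1250


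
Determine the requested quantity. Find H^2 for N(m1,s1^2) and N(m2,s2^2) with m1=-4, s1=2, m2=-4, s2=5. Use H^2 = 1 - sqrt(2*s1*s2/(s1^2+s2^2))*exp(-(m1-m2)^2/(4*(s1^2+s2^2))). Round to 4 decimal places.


Squared Hellinger distance for Gaussians:
H^2 = 1 - sqrt(2*s1*s2/(s1^2+s2^2)) * exp(-(m1-m2)^2/(4*(s1^2+s2^2))).
s1^2 = 4, s2^2 = 25, s1^2+s2^2 = 29.
sqrt(2*2*5/(29)) = 0.830455.
(m1-m2)^2 = (0)^2 = 0.
exp(-0/(4*29)) = exp(0.0) = 1.0.
H^2 = 1 - 0.830455*1.0 = 0.1695

0.1695


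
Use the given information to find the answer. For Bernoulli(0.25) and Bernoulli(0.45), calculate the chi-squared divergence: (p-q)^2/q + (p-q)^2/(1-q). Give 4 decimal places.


Chi-squared divergence between Bernoulli distributions:
chi^2 = (p-q)^2/q + (p-q)^2/(1-q).
p = 0.25, q = 0.45, p-q = -0.2.
(p-q)^2 = 0.04.
term1 = 0.04/0.45 = 0.088889.
term2 = 0.04/0.55 = 0.072727.
chi^2 = 0.088889 + 0.072727 = 0.1616

0.1616


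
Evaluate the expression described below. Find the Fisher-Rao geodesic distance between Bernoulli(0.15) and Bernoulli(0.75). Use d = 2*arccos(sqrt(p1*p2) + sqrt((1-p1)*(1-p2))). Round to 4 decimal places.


Geodesic distance on Bernoulli manifold:
d(p1,p2) = 2*arccos(sqrt(p1*p2) + sqrt((1-p1)*(1-p2))).
sqrt(p1*p2) = sqrt(0.15*0.75) = 0.33541.
sqrt((1-p1)*(1-p2)) = sqrt(0.85*0.25) = 0.460977.
arg = 0.33541 + 0.460977 = 0.796387.
d = 2*arccos(0.796387) = 1.2990

1.2990


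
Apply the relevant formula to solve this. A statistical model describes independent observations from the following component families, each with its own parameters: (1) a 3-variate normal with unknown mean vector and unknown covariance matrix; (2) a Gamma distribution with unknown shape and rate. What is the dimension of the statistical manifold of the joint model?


The dimension of a statistical manifold equals the number of free
(independent) real parameters of the model. For a product of independent
blocks the parameter counts add.
- 3-variate normal: 3 (mean) + 3*4/2 = 6 (symmetric covariance) = 9.
- Gamma (shape, rate): 2.
Total = 9 + 2 = 11.
Dimension = 11

11


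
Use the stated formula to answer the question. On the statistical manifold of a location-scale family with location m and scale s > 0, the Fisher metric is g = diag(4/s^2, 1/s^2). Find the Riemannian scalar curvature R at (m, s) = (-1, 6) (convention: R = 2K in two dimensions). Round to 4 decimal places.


The metric has the form g = (A dm^2 + B ds^2)/s^2 with A = 4, B = 1.
Substitute u = sqrt(A/B)*m: g = B*(du^2 + ds^2)/s^2, i.e. B times the
Poincare upper half-plane metric, which has constant Gaussian curvature -1.
Scaling a 2D metric by a constant c divides the Gaussian curvature by c,
so K = -1/B = -1/(1) = -1.0000 everywhere (the point (m, s) = (-1, 6) is irrelevant:
the curvature is constant).
Scalar curvature in dimension 2: R = 2K = -2/(1) = -2.0000.

-2.0000


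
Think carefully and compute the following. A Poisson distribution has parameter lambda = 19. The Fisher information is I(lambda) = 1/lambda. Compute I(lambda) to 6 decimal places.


Fisher information for Poisson: I(lambda) = 1/lambda.
lambda = 19.
I(lambda) = 1/19 = 0.052632

0.052632


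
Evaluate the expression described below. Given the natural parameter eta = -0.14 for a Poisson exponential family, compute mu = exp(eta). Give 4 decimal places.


Expectation parameter for Poisson exponential family:
mu = exp(eta).
eta = -0.14.
mu = exp(-0.14) = 0.8694

0.8694


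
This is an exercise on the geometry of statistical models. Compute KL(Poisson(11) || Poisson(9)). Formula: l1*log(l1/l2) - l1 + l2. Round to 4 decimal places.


KL divergence for Poisson:
KL = l1*log(l1/l2) - l1 + l2.
l1 = 11, l2 = 9.
log(11/9) = 0.200671.
l1*log(l1/l2) = 11 * 0.200671 = 2.207378.
KL = 2.207378 - 11 + 9 = 0.2074

0.2074
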